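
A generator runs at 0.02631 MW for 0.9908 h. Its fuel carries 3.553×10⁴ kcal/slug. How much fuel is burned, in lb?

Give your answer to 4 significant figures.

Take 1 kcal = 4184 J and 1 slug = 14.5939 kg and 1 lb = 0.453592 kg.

20.31 lb

0.02631 MW → 26310 W
0.9908 h → 3566.88 s
E = P × t = 26310 × 3566.88 = 9.38446×10⁷ J
3.553×10⁴ kcal/slug → 1.01863×10⁷ J/kg
m = E / e_s = 9.38446×10⁷ / 1.01863×10⁷ = 9.21283 kg
In lb: 9.21283 / 0.453592 = 20.3108 lb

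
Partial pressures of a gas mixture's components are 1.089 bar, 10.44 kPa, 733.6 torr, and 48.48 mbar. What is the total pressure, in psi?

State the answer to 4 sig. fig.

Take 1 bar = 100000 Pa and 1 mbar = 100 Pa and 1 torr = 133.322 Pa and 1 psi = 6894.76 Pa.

1.089 bar × 100000 → 108900 Pa
10.44 kPa × 1000 → 10440 Pa
733.6 torr × 133.322 → 97805 Pa
48.48 mbar × 100 → 4848 Pa
Total: 108900 + 10440 + 97805 + 4848 = 221993 Pa
In psi: 221993 / 6894.76 = 32.1973 psi

32.20 psi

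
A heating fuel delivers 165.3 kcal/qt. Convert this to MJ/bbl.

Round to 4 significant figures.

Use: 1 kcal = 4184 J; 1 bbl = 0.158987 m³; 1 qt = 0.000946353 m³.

116.2 MJ/bbl

165.3 kcal/qt × 4184 J/kcal ÷ 0.000946353 m³/qt = 7.30822×10⁸ J/m³
7.30822×10⁸ J/m³ ÷ 1000000 J/MJ × 0.158987 m³/bbl = 116.191 MJ/bbl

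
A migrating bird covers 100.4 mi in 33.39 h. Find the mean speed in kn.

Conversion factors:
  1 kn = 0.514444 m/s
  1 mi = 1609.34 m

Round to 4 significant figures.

2.613 kn

100.4 mi × 1609.34 → 161578 m
33.39 h × 3600 → 120204 s
v = d / t = 161578 m / 120204 s = 1.3442 m/s
1.3442 m/s ÷ (0.514444 m/s/kn) = 2.61292 kn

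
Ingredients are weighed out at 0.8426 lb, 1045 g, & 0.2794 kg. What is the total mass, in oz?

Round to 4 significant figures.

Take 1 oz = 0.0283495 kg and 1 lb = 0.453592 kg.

0.8426 lb × 0.453592 = 0.382197 kg
1045 g × 0.001 = 1.045 kg
0.2794 kg (already kg)
Combined: 0.382197 + 1.045 + 0.2794 = 1.7066 kg
In oz: 1.7066 / 0.0283495 = 60.1986 oz

60.20 oz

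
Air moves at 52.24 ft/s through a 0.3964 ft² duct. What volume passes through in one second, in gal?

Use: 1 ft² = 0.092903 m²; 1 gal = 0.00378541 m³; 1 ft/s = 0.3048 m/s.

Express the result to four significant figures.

154.9 gal

52.24 ft/s × 0.3048 = 15.9228 m/s
0.3964 ft² × 0.092903 = 0.0368267 m²
V = v × A × t = 15.9228 m/s × 0.0368267 m² × 1 s = 0.586384 m³
0.586384 m³ ÷ (0.00378541 m³/gal) = 154.906 gal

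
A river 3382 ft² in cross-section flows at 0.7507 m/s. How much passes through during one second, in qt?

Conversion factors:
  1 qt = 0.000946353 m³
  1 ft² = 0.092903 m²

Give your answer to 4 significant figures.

3382 ft² × 0.092903 = 314.198 m²
V = v × A × t = 0.7507 m/s × 314.198 m² × 1 s = 235.868 m³
235.868 m³ ÷ (0.000946353 m³/qt) = 249239 qt

2.492×10⁵ qt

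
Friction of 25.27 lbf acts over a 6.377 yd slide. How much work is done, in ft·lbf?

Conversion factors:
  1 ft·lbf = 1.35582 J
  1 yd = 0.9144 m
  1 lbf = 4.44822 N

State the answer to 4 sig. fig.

25.27 lbf × 4.44822 → 112.407 N
6.377 yd × 0.9144 → 5.83113 m
W = F × d = 112.407 N × 5.83113 m = 655.46 J
655.46 J ÷ (1.35582 J/ft·lbf) = 483.442 ft·lbf

483.4 ft·lbf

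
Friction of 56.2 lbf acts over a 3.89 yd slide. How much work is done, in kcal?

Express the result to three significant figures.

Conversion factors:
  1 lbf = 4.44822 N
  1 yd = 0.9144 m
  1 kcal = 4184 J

56.2 lbf × 4.44822 → 249.99 N
3.89 yd × 0.9144 → 3.55702 m
W = F × d = 249.99 N × 3.55702 m = 889.219 J
889.219 J ÷ (4184 J/kcal) = 0.212528 kcal

0.213 kcal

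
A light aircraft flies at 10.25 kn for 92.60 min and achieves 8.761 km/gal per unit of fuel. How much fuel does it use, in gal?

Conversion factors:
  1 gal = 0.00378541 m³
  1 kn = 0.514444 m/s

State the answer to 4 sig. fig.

3.344 gal

10.25 kn → 5.27305 m/s
92.60 min → 5556 s
d = v × t = 5.27305 × 5556 = 29297.1 m
8.761 km/gal → 2.31441×10⁶ m/m³
V = d / (distance per unit fuel) = 29297.1 / 2.31441×10⁶ = 0.0126586 m³
In gal: 0.0126586 / 0.00378541 = 3.34405 gal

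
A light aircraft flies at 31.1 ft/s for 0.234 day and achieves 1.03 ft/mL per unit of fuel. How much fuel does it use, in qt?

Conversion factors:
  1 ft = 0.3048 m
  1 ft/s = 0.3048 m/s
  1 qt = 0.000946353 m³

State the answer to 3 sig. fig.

31.1 ft/s → 9.47928 m/s
0.234 day → 20217.6 s
d = v × t = 9.47928 × 20217.6 = 191648 m
1.03 ft/mL → 313944 m/m³
V = d / (distance per unit fuel) = 191648 / 313944 = 0.610453 m³
In qt: 0.610453 / 0.000946353 = 645.058 qt

645 qt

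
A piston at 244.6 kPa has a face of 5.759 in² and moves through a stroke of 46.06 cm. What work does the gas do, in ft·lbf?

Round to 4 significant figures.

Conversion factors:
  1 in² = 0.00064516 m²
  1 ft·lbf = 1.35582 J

244.6 kPa → 244600 Pa
5.759 in² → 0.00371548 m²
F = P × A = 244600 × 0.00371548 = 908.806 N
46.06 cm → 0.4606 m
W = F × d = 908.806 × 0.4606 = 418.596 J
In ft·lbf: 418.596 / 1.35582 = 308.74 ft·lbf

308.7 ft·lbf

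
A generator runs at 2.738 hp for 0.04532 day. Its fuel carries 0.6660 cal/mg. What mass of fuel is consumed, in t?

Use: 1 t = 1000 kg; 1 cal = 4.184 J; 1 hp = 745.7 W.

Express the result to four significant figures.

2.738 hp → 2041.73 W
0.04532 day → 3915.65 s
E = P × t = 2041.73 × 3915.65 = 7.9947×10⁶ J
0.6660 cal/mg → 2.78654×10⁶ J/kg
m = E / e_s = 7.9947×10⁶ / 2.78654×10⁶ = 2.86904 kg
In t: 2.86904 / 1000 = 0.00286904 t

0.002869 t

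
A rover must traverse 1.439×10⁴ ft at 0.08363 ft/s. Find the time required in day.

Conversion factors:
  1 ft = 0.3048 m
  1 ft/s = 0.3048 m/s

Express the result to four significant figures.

1.992 day

1.439×10⁴ ft × 0.3048 = 4386.07 m
0.08363 ft/s × 0.3048 = 0.0254904 m/s
t = d / v = 4386.07 m / 0.0254904 m/s = 172068 s
172068 s ÷ (86400 s/day) = 1.99153 day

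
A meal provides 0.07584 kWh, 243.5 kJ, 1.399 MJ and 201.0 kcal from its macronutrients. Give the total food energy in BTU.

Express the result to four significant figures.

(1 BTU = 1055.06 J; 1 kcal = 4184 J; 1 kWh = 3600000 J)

0.07584 kWh × 3600000 = 273024 J
243.5 kJ × 1000 = 243500 J
1.399 MJ × 1000000 = 1.399×10⁶ J
201.0 kcal × 4184 = 840984 J
Total: 273024 + 243500 + 1.399×10⁶ + 840984 = 2.75651×10⁶ J
In BTU: 2.75651×10⁶ / 1055.06 = 2612.66 BTU

2613 BTU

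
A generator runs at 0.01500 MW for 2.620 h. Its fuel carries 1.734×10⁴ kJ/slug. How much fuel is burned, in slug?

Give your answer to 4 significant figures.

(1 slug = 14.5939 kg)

8.159 slug

0.01500 MW → 15000 W
2.620 h → 9432 s
E = P × t = 15000 × 9432 = 1.4148×10⁸ J
1.734×10⁴ kJ/slug → 1.18817×10⁶ J/kg
m = E / e_s = 1.4148×10⁸ / 1.18817×10⁶ = 119.074 kg
In slug: 119.074 / 14.5939 = 8.15916 slug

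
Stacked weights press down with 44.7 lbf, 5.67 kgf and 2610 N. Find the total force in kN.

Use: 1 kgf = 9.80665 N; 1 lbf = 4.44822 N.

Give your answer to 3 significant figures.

2.86 kN

44.7 lbf × 4.44822 → 198.835 N
5.67 kgf × 9.80665 → 55.6037 N
2610 N (already N)
Sum: 198.835 + 55.6037 + 2610 = 2864.44 N
In kN: 2864.44 / 1000 = 2.86444 kN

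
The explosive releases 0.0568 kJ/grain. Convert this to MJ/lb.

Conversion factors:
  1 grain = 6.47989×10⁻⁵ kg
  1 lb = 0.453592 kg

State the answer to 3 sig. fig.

0.398 MJ/lb

0.0568 kJ/grain × 1000 J/kJ ÷ 6.47989×10⁻⁵ kg/grain = 876558 J/kg
876558 J/kg ÷ 1000000 J/MJ × 0.453592 kg/lb = 0.3976 MJ/lb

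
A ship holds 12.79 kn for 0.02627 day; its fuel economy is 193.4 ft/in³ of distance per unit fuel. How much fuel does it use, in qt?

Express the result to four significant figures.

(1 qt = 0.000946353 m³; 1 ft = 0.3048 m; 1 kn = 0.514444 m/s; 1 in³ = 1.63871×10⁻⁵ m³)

4.387 qt

12.79 kn → 6.57974 m/s
0.02627 day → 2269.73 s
d = v × t = 6.57974 × 2269.73 = 14934.2 m
193.4 ft/in³ → 3.59724×10⁶ m/m³
V = d / (distance per unit fuel) = 14934.2 / 3.59724×10⁶ = 0.00415157 m³
In qt: 0.00415157 / 0.000946353 = 4.38691 qt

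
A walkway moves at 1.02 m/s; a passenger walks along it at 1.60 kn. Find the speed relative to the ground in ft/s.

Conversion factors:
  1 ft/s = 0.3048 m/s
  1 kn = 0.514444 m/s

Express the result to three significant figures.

6.05 ft/s

1.02 m/s (already m/s)
1.60 kn × 0.514444 = 0.82311 m/s
Combined: 1.02 + 0.82311 = 1.84311 m/s
In ft/s: 1.84311 / 0.3048 = 6.04695 ft/s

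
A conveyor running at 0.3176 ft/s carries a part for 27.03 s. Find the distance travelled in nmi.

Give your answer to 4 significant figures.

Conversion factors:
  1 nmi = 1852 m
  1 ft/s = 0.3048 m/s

0.3176 ft/s × 0.3048 = 0.0968045 m/s
d = v × t = 0.0968045 m/s × 27.03 s = 2.61663 m
2.61663 m ÷ (1852 m/nmi) = 0.00141287 nmi

0.001413 nmi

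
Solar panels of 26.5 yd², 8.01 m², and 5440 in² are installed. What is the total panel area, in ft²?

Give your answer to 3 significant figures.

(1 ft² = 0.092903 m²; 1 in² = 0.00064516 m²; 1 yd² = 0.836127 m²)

26.5 yd² × 0.836127 = 22.1574 m²
8.01 m² (already m²)
5440 in² × 0.00064516 = 3.50967 m²
Total: 22.1574 + 8.01 + 3.50967 = 33.6771 m²
In ft²: 33.6771 / 0.092903 = 362.497 ft²

362 ft²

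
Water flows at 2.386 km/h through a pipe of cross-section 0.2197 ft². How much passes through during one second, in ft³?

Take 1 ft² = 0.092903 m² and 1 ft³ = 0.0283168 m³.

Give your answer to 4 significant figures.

0.4777 ft³

2.386 km/h × (1/3.6) = 0.662778 m/s
0.2197 ft² × 0.092903 = 0.0204108 m²
V = v × A × t = 0.662778 m/s × 0.0204108 m² × 1 s = 0.0135278 m³
0.0135278 m³ ÷ (0.0283168 m³/ft³) = 0.477731 ft³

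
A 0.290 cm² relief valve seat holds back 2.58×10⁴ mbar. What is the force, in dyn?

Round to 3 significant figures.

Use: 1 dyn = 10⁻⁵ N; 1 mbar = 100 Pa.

2.58×10⁴ mbar × 100 = 2.58×10⁶ Pa
0.290 cm² × 0.0001 = 2.9×10⁻⁵ m²
F = P × A = 2.58×10⁶ Pa × 2.9×10⁻⁵ m² = 74.82 N
74.82 N ÷ (10⁻⁵ N/dyn) = 7.482×10⁶ dyn

7.48×10⁶ dyn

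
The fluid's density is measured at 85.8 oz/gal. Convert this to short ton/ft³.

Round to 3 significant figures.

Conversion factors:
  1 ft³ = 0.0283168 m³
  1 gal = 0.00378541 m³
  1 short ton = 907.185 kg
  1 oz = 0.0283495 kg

85.8 oz/gal × 0.0283495 kg/oz ÷ 0.00378541 m³/gal = 642.569 kg/m³
642.569 kg/m³ ÷ 907.185 kg/short ton × 0.0283168 m³/ft³ = 0.0200571 short ton/ft³

0.0201 short ton/ft³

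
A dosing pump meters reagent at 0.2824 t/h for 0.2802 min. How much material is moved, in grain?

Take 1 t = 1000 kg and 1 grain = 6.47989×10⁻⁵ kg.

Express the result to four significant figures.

2.035×10⁴ grain

0.2824 t/h → 0.0784444 kg/s
0.2802 min → 16.812 s
m = ṁ × t = 0.0784444 × 16.812 = 1.31881 kg
In grain: 1.31881 / 6.47989×10⁻⁵ = 20352.4 grain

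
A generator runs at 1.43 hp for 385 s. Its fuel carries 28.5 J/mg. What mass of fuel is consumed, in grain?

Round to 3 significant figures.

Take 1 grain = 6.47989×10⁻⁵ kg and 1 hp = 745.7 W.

222 grain

1.43 hp → 1066.35 W
E = P × t = 1066.35 × 385 = 410545 J
28.5 J/mg → 2.85×10⁷ J/kg
m = E / e_s = 410545 / 2.85×10⁷ = 0.0144051 kg
In grain: 0.0144051 / 6.47989×10⁻⁵ = 222.305 grain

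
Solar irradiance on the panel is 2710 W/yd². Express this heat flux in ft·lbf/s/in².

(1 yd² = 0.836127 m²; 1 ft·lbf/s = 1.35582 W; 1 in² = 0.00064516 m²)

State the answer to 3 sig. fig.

1.54 ft·lbf/s/in²

2710 W/yd² ÷ 0.836127 m²/yd² = 3241.13 W/m²
3241.13 W/m² ÷ 1.35582 W/ft·lbf/s × 0.00064516 m²/in² = 1.54228 ft·lbf/s/in²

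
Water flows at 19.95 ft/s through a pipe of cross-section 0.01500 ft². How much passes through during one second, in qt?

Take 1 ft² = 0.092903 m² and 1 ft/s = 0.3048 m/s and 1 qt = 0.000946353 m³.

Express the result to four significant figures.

8.954 qt

19.95 ft/s × 0.3048 = 6.08076 m/s
0.01500 ft² × 0.092903 = 0.00139354 m²
V = v × A × t = 6.08076 m/s × 0.00139354 m² × 1 s = 0.00847378 m³
0.00847378 m³ ÷ (0.000946353 m³/qt) = 8.95414 qt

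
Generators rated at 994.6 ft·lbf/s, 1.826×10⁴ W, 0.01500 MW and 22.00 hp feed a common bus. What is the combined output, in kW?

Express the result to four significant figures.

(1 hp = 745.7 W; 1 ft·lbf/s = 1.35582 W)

994.6 ft·lbf/s × 1.35582 = 1348.5 W
1.826×10⁴ W (already W)
0.01500 MW × 1000000 = 15000 W
22.00 hp × 745.7 = 16405.4 W
Sum: 1348.5 + 18260 + 15000 + 16405.4 = 51013.9 W
In kW: 51013.9 / 1000 = 51.0139 kW

51.01 kW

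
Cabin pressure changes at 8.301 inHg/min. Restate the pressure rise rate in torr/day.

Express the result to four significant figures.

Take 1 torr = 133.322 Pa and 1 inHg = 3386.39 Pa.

3.036×10⁵ torr/day

8.301 inHg/min × 3386.39 Pa/inHg ÷ 60 s/min = 468.507 Pa/s
468.507 Pa/s ÷ 133.322 Pa/torr × 86400 s/day = 303618 torr/day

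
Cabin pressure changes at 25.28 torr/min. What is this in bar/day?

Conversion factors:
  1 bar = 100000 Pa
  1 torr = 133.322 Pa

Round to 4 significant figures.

25.28 torr/min × 133.322 Pa/torr ÷ 60 s/min = 56.173 Pa/s
56.173 Pa/s ÷ 100000 Pa/bar × 86400 s/day = 48.5335 bar/day

48.53 bar/day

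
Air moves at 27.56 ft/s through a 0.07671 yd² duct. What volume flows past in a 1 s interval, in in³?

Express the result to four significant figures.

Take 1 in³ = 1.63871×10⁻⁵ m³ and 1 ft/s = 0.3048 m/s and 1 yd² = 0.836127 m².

3.288×10⁴ in³

27.56 ft/s × 0.3048 = 8.40029 m/s
0.07671 yd² × 0.836127 = 0.0641393 m²
V = v × A × t = 8.40029 m/s × 0.0641393 m² × 1 s = 0.538789 m³
0.538789 m³ ÷ (1.63871×10⁻⁵ m³/in³) = 32878.8 in³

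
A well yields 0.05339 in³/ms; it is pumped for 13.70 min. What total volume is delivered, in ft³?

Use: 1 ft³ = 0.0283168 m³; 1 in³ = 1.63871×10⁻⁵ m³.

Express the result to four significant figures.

0.05339 in³/ms → 8.74907×10⁻⁴ m³/s
13.70 min → 822 s
V = Q × t = 8.74907×10⁻⁴ × 822 = 0.719174 m³
In ft³: 0.719174 / 0.0283168 = 25.3974 ft³

25.40 ft³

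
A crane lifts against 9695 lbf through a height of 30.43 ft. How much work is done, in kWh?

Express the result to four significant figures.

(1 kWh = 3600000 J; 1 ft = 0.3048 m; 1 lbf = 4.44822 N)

9695 lbf × 4.44822 = 43125.5 N
30.43 ft × 0.3048 = 9.27506 m
W = F × d = 43125.5 N × 9.27506 m = 399992 J
399992 J ÷ (3600000 J/kWh) = 0.111109 kWh

0.1111 kWh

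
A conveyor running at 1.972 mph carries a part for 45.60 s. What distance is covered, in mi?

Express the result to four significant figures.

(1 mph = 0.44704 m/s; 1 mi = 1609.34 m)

0.02498 mi

1.972 mph × 0.44704 → 0.881563 m/s
d = v × t = 0.881563 m/s × 45.6 s = 40.1993 m
40.1993 m ÷ (1609.34 m/mi) = 0.0249787 mi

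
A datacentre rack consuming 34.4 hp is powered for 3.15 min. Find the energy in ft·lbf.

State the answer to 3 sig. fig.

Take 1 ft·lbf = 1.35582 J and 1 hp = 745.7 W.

34.4 hp × 745.7 = 25652.1 W
3.15 min × 60 = 189 s
E = P × t = 25652.1 W × 189 s = 4.84825×10⁶ J
4.84825×10⁶ J ÷ (1.35582 J/ft·lbf) = 3.57588×10⁶ ft·lbf

3.58×10⁶ ft·lbf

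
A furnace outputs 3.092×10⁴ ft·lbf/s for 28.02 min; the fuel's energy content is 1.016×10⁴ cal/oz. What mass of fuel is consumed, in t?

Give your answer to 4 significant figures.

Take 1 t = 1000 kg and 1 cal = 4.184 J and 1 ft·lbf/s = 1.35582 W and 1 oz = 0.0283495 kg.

3.092×10⁴ ft·lbf/s → 41922 W
28.02 min → 1681.2 s
E = P × t = 41922 × 1681.2 = 7.04793×10⁷ J
1.016×10⁴ cal/oz → 1.49948×10⁶ J/kg
m = E / e_s = 7.04793×10⁷ / 1.49948×10⁶ = 47.0025 kg
In t: 47.0025 / 1000 = 0.0470025 t

0.04700 t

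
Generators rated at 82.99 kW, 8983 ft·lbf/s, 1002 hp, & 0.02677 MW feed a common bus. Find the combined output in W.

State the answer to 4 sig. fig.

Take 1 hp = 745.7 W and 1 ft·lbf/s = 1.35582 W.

82.99 kW × 1000 → 82990 W
8983 ft·lbf/s × 1.35582 → 12179.3 W
1002 hp × 745.7 → 747191 W
0.02677 MW × 1000000 → 26770 W
Sum: 82990 + 12179.3 + 747191 + 26770 = 869130 W

8.691×10⁵ W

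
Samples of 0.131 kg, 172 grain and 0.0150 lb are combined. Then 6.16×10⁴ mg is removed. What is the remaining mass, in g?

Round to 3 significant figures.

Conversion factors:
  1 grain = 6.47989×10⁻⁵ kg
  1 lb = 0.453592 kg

87.3 g

0.131 kg (already kg)
172 grain × 6.47989×10⁻⁵ = 0.0111454 kg
0.0150 lb × 0.453592 = 0.00680388 kg
6.16×10⁴ mg × 10⁻⁶ = 0.0616 kg
Sum: 0.131 + 0.0111454 + 0.00680388 − 0.0616 = 0.0873493 kg
In g: 0.0873493 / 0.001 = 87.3493 g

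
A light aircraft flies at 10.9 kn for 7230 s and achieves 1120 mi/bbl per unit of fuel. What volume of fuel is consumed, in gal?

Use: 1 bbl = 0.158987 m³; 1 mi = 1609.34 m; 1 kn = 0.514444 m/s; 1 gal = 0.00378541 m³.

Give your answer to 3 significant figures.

10.9 kn → 5.60744 m/s
d = v × t = 5.60744 × 7230 = 40541.8 m
1120 mi/bbl → 1.13372×10⁷ m/m³
V = d / (distance per unit fuel) = 40541.8 / 1.13372×10⁷ = 0.003576 m³
In gal: 0.003576 / 0.00378541 = 0.94468 gal

0.945 gal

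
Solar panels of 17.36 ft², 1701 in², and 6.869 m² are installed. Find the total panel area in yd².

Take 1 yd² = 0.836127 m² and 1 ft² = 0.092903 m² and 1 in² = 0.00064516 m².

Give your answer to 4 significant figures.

11.46 yd²

17.36 ft² × 0.092903 = 1.6128 m²
1701 in² × 0.00064516 = 1.09742 m²
6.869 m² (already m²)
Sum: 1.6128 + 1.09742 + 6.869 = 9.57922 m²
In yd²: 9.57922 / 0.836127 = 11.4567 yd²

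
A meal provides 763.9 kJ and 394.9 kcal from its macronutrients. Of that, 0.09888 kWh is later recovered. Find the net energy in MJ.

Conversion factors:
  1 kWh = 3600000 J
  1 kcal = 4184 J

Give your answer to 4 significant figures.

2.060 MJ

763.9 kJ × 1000 = 763900 J
394.9 kcal × 4184 = 1.65226×10⁶ J
0.09888 kWh × 3600000 = 355968 J
Net: 763900 + 1.65226×10⁶ − 355968 = 2.06019×10⁶ J
In MJ: 2.06019×10⁶ / 1000000 = 2.06019 MJ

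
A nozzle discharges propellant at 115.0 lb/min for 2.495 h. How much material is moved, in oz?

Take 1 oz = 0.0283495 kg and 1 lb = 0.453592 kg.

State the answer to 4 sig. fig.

2.754×10⁵ oz

115.0 lb/min → 0.869385 kg/s
2.495 h → 8982 s
m = ṁ × t = 0.869385 × 8982 = 7808.82 kg
In oz: 7808.82 / 0.0283495 = 275448 oz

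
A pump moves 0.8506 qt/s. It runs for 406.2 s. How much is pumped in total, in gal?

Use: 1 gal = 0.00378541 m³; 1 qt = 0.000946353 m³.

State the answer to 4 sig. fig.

0.8506 qt/s → 8.04968×10⁻⁴ m³/s
V = Q × t = 8.04968×10⁻⁴ × 406.2 = 0.326978 m³
In gal: 0.326978 / 0.00378541 = 86.3785 gal

86.38 gal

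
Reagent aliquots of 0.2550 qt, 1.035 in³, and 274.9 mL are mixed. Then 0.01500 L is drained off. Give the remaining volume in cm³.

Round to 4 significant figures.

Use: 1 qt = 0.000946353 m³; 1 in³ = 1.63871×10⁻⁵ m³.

518.2 cm³

0.2550 qt × 0.000946353 → 2.4132×10⁻⁴ m³
1.035 in³ × 1.63871×10⁻⁵ → 1.69606×10⁻⁵ m³
274.9 mL × 10⁻⁶ → 2.749×10⁻⁴ m³
0.01500 L × 0.001 → 1.5×10⁻⁵ m³
Result: 2.4132×10⁻⁴ + 1.69606×10⁻⁵ + 2.749×10⁻⁴ − 1.5×10⁻⁵ = 5.18181×10⁻⁴ m³
In cm³: 5.18181×10⁻⁴ / 10⁻⁶ = 518.181 cm³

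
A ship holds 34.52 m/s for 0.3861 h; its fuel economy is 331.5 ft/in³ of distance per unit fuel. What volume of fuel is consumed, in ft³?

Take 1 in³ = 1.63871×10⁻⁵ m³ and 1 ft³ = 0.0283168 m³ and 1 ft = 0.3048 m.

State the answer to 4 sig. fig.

0.3861 h → 1389.96 s
d = v × t = 34.52 × 1389.96 = 47981.4 m
331.5 ft/in³ → 6.1659×10⁶ m/m³
V = d / (distance per unit fuel) = 47981.4 / 6.1659×10⁶ = 0.00778174 m³
In ft³: 0.00778174 / 0.0283168 = 0.27481 ft³

0.2748 ft³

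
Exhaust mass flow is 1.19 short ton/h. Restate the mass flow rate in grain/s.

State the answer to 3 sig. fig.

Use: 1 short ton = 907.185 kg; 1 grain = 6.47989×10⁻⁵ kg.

4630 grain/s

1.19 short ton/h × 907.185 kg/short ton ÷ 3600 s/h = 0.299875 kg/s
0.299875 kg/s ÷ 6.47989×10⁻⁵ kg/grain = 4627.78 grain/s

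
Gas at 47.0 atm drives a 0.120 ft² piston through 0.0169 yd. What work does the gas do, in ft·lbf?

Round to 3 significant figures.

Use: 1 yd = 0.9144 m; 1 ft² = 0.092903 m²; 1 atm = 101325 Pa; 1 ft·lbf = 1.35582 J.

47.0 atm → 4.76228×10⁶ Pa
0.120 ft² → 0.0111484 m²
F = P × A = 4.76228×10⁶ × 0.0111484 = 53091.8 N
0.0169 yd → 0.0154534 m
W = F × d = 53091.8 × 0.0154534 = 820.449 J
In ft·lbf: 820.449 / 1.35582 = 605.131 ft·lbf

605 ft·lbf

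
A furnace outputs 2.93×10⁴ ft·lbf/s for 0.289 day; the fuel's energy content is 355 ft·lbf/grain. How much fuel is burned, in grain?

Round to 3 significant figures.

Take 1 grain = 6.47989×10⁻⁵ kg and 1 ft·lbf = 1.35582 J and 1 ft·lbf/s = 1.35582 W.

2.93×10⁴ ft·lbf/s → 39725.5 W
0.289 day → 24969.6 s
E = P × t = 39725.5 × 24969.6 = 9.9193×10⁸ J
355 ft·lbf/grain → 7.42784×10⁶ J/kg
m = E / e_s = 9.9193×10⁸ / 7.42784×10⁶ = 133.542 kg
In grain: 133.542 / 6.47989×10⁻⁵ = 2.06087×10⁶ grain

2.06×10⁶ grain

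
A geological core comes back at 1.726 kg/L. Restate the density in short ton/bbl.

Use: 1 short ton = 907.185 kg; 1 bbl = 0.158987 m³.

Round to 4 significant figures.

1.726 kg/L ÷ 0.001 m³/L = 1726 kg/m³
1726 kg/m³ ÷ 907.185 kg/short ton × 0.158987 m³/bbl = 0.302487 short ton/bbl

0.3025 short ton/bbl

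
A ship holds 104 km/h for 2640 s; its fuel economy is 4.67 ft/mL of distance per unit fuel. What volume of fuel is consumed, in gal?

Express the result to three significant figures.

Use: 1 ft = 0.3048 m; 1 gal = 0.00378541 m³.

14.2 gal

104 km/h → 28.8889 m/s
d = v × t = 28.8889 × 2640 = 76266.7 m
4.67 ft/mL → 1.42342×10⁶ m/m³
V = d / (distance per unit fuel) = 76266.7 / 1.42342×10⁶ = 0.0535799 m³
In gal: 0.0535799 / 0.00378541 = 14.1543 gal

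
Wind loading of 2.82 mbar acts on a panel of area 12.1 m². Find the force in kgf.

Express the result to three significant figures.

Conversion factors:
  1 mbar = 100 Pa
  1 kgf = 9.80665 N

2.82 mbar × 100 → 282 Pa
F = P × A = 282 Pa × 12.1 m² = 3412.2 N
3412.2 N ÷ (9.80665 N/kgf) = 347.948 kgf

348 kgf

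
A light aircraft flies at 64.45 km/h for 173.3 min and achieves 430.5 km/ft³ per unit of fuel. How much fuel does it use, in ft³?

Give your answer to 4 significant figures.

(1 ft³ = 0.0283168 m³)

64.45 km/h → 17.9028 m/s
173.3 min → 10398 s
d = v × t = 17.9028 × 10398 = 186153 m
430.5 km/ft³ → 1.5203×10⁷ m/m³
V = d / (distance per unit fuel) = 186153 / 1.5203×10⁷ = 0.0122445 m³
In ft³: 0.0122445 / 0.0283168 = 0.432411 ft³

0.4324 ft³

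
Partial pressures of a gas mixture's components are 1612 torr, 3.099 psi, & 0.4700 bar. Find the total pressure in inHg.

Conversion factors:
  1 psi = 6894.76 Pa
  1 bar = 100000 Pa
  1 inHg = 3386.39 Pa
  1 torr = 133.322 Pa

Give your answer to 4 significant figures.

83.65 inHg

1612 torr × 133.322 = 214915 Pa
3.099 psi × 6894.76 = 21366.9 Pa
0.4700 bar × 100000 = 47000 Pa
Combined: 214915 + 21366.9 + 47000 = 283282 Pa
In inHg: 283282 / 3386.39 = 83.6531 inHg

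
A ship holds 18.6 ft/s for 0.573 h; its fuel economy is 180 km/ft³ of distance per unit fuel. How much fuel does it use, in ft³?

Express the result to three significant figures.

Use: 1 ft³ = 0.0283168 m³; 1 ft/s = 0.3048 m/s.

0.0650 ft³

18.6 ft/s → 5.66928 m/s
0.573 h → 2062.8 s
d = v × t = 5.66928 × 2062.8 = 11694.6 m
180 km/ft³ → 6.35665×10⁶ m/m³
V = d / (distance per unit fuel) = 11694.6 / 6.35665×10⁶ = 0.00183974 m³
In ft³: 0.00183974 / 0.0283168 = 0.0649699 ft³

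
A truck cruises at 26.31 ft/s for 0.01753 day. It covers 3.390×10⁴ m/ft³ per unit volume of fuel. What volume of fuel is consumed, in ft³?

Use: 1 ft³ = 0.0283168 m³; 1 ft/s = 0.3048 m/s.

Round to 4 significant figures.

0.3583 ft³

26.31 ft/s → 8.01929 m/s
0.01753 day → 1514.59 s
d = v × t = 8.01929 × 1514.59 = 12145.9 m
3.390×10⁴ m/ft³ → 1.19717×10⁶ m/m³
V = d / (distance per unit fuel) = 12145.9 / 1.19717×10⁶ = 0.0101455 m³
In ft³: 0.0101455 / 0.0283168 = 0.358286 ft³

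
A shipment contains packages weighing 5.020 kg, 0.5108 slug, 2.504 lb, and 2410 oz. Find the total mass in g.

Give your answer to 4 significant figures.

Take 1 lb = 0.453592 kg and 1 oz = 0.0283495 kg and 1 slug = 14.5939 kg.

5.020 kg (already kg)
0.5108 slug × 14.5939 = 7.45456 kg
2.504 lb × 0.453592 = 1.13579 kg
2410 oz × 0.0283495 = 68.3223 kg
Combined: 5.02 + 7.45456 + 1.13579 + 68.3223 = 81.9326 kg
In g: 81.9326 / 0.001 = 81932.6 g

8.193×10⁴ g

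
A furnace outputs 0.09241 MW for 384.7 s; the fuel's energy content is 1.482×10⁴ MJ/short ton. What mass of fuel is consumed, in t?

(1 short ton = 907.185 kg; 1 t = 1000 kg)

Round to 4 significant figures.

0.002176 t

0.09241 MW → 92410 W
E = P × t = 92410 × 384.7 = 3.55501×10⁷ J
1.482×10⁴ MJ/short ton → 1.63362×10⁷ J/kg
m = E / e_s = 3.55501×10⁷ / 1.63362×10⁷ = 2.17615 kg
In t: 2.17615 / 1000 = 0.00217615 t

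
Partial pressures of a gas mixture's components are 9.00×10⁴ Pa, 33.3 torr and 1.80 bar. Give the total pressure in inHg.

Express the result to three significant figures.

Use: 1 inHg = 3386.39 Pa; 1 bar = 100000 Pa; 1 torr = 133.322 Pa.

81.0 inHg

9.00×10⁴ Pa (already Pa)
33.3 torr × 133.322 = 4439.62 Pa
1.80 bar × 100000 = 180000 Pa
Sum: 90000 + 4439.62 + 180000 = 274440 Pa
In inHg: 274440 / 3386.39 = 81.0421 inHg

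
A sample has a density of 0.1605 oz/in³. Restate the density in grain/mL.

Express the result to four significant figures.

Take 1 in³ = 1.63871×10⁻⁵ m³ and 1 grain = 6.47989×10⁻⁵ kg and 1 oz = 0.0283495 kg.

4.285 grain/mL

0.1605 oz/in³ × 0.0283495 kg/oz ÷ 1.63871×10⁻⁵ m³/in³ = 277.663 kg/m³
277.663 kg/m³ ÷ 6.47989×10⁻⁵ kg/grain × 10⁻⁶ m³/mL = 4.285 grain/mL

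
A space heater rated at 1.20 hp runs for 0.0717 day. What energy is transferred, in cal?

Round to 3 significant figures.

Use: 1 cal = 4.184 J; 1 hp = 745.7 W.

1.20 hp × 745.7 = 894.84 W
0.0717 day × 86400 = 6194.88 s
E = P × t = 894.84 W × 6194.88 s = 5.54343×10⁶ J
5.54343×10⁶ J ÷ (4.184 J/cal) = 1.32491×10⁶ cal

1.32×10⁶ cal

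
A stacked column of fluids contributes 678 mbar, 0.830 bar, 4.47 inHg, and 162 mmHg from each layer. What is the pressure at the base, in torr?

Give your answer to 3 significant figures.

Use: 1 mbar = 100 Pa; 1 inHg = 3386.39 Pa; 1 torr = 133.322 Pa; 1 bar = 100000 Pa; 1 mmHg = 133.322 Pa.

1410 torr

678 mbar × 100 → 67800 Pa
0.830 bar × 100000 → 83000 Pa
4.47 inHg × 3386.39 → 15137.2 Pa
162 mmHg × 133.322 → 21598.2 Pa
Total: 67800 + 83000 + 15137.2 + 21598.2 = 187535 Pa
In torr: 187535 / 133.322 = 1406.63 torr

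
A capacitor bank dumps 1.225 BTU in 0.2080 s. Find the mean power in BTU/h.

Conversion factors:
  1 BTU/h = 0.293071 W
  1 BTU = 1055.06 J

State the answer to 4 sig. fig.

2.120×10⁴ BTU/h

1.225 BTU × 1055.06 = 1292.45 J
P = E / t = 1292.45 J / 0.208 s = 6213.7 W
6213.7 W ÷ (0.293071 W/BTU/h) = 21202 BTU/h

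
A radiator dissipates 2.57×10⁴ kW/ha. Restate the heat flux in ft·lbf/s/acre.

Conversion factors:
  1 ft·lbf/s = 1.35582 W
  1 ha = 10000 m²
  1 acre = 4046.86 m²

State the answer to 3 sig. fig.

2.57×10⁴ kW/ha × 1000 W/kW ÷ 10000 m²/ha = 2570 W/m²
2570 W/m² ÷ 1.35582 W/ft·lbf/s × 4046.86 m²/acre = 7.67095×10⁶ ft·lbf/s/acre

7.67×10⁶ ft·lbf/s/acre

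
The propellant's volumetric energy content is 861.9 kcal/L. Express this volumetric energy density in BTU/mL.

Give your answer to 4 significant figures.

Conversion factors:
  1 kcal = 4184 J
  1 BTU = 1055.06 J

3.418 BTU/mL

861.9 kcal/L × 4184 J/kcal ÷ 0.001 m³/L = 3.60619×10⁹ J/m³
3.60619×10⁹ J/m³ ÷ 1055.06 J/BTU × 10⁻⁶ m³/mL = 3.418 BTU/mL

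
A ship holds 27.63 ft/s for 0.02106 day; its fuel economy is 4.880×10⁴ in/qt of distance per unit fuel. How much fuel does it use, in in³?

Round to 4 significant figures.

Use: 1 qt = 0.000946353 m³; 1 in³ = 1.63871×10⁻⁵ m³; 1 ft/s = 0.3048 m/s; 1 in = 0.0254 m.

713.9 in³

27.63 ft/s → 8.42162 m/s
0.02106 day → 1819.58 s
d = v × t = 8.42162 × 1819.58 = 15323.8 m
4.880×10⁴ in/qt → 1.30979×10⁶ m/m³
V = d / (distance per unit fuel) = 15323.8 / 1.30979×10⁶ = 0.0116994 m³
In in³: 0.0116994 / 1.63871×10⁻⁵ = 713.94 in³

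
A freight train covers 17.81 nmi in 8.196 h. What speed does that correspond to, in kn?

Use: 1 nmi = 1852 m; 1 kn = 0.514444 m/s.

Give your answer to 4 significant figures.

2.173 kn

17.81 nmi × 1852 = 32984.1 m
8.196 h × 3600 = 29505.6 s
v = d / t = 32984.1 m / 29505.6 s = 1.11789 m/s
1.11789 m/s ÷ (0.514444 m/s/kn) = 2.17301 kn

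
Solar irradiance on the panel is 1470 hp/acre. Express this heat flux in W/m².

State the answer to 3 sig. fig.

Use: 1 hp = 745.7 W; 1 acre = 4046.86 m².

271 W/m²

1470 hp/acre × 745.7 W/hp ÷ 4046.86 m²/acre = 270.871 W/m²
270.871 W/m²  = 270.871 W/m²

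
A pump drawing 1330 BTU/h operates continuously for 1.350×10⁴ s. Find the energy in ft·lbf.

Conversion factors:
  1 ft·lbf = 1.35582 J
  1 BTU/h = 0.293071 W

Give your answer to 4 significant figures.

1330 BTU/h × 0.293071 = 389.784 W
E = P × t = 389.784 W × 13500 s = 5.26208×10⁶ J
5.26208×10⁶ J ÷ (1.35582 J/ft·lbf) = 3.88111×10⁶ ft·lbf

3.881×10⁶ ft·lbf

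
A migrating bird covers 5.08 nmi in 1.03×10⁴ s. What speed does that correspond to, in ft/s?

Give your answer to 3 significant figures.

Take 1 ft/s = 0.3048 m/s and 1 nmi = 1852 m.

3.00 ft/s

5.08 nmi × 1852 = 9408.16 m
v = d / t = 9408.16 m / 10300 s = 0.913414 m/s
0.913414 m/s ÷ (0.3048 m/s/ft/s) = 2.99677 ft/s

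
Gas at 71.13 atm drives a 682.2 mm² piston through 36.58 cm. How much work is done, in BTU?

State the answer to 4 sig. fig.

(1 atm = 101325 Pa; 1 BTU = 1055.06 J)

71.13 atm → 7.20725×10⁶ Pa
682.2 mm² → 6.822×10⁻⁴ m²
F = P × A = 7.20725×10⁶ × 6.822×10⁻⁴ = 4916.79 N
36.58 cm → 0.3658 m
W = F × d = 4916.79 × 0.3658 = 1798.56 J
In BTU: 1798.56 / 1055.06 = 1.7047 BTU

1.705 BTU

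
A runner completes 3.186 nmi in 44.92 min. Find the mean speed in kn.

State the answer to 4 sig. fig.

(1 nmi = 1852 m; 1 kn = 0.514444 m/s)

3.186 nmi × 1852 → 5900.47 m
44.92 min × 60 → 2695.2 s
v = d / t = 5900.47 m / 2695.2 s = 2.18925 m/s
2.18925 m/s ÷ (0.514444 m/s/kn) = 4.25557 kn

4.256 kn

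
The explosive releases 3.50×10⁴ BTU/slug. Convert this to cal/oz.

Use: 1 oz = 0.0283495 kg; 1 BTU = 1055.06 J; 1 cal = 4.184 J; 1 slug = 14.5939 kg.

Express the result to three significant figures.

1.71×10⁴ cal/oz

3.50×10⁴ BTU/slug × 1055.06 J/BTU ÷ 14.5939 kg/slug = 2.53031×10⁶ J/kg
2.53031×10⁶ J/kg ÷ 4.184 J/cal × 0.0283495 kg/oz = 17144.6 cal/oz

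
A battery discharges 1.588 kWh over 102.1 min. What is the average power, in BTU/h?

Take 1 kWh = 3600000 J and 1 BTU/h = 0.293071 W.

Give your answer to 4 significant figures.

3184 BTU/h

1.588 kWh × 3600000 → 5.7168×10⁶ J
102.1 min × 60 → 6126 s
P = E / t = 5.7168×10⁶ J / 6126 s = 933.203 W
933.203 W ÷ (0.293071 W/BTU/h) = 3184.22 BTU/h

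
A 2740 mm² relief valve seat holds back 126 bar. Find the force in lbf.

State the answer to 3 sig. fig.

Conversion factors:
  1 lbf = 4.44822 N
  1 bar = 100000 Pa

7760 lbf

126 bar × 100000 = 1.26×10⁷ Pa
2740 mm² × 10⁻⁶ = 0.00274 m²
F = P × A = 1.26×10⁷ Pa × 0.00274 m² = 34524 N
34524 N ÷ (4.44822 N/lbf) = 7761.31 lbf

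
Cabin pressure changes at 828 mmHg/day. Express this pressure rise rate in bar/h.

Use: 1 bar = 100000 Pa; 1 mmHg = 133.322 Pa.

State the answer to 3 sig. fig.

828 mmHg/day × 133.322 Pa/mmHg ÷ 86400 s/day = 1.27767 Pa/s
1.27767 Pa/s ÷ 100000 Pa/bar × 3600 s/h = 0.0459961 bar/h

0.0460 bar/h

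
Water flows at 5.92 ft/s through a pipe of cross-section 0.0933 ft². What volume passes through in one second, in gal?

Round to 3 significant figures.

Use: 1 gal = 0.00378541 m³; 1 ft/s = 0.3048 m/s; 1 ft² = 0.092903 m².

4.13 gal

5.92 ft/s × 0.3048 = 1.80442 m/s
0.0933 ft² × 0.092903 = 0.00866785 m²
V = v × A × t = 1.80442 m/s × 0.00866785 m² × 1 s = 0.0156404 m³
0.0156404 m³ ÷ (0.00378541 m³/gal) = 4.13176 gal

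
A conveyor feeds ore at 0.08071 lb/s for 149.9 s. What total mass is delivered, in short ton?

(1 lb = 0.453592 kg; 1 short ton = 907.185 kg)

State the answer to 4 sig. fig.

0.08071 lb/s → 0.0366094 kg/s
m = ṁ × t = 0.0366094 × 149.9 = 5.48775 kg
In short ton: 5.48775 / 907.185 = 0.00604921 short ton

0.006049 short ton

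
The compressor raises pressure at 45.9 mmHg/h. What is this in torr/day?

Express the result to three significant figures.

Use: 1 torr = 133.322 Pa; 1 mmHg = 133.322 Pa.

1100 torr/day

45.9 mmHg/h × 133.322 Pa/mmHg ÷ 3600 s/h = 1.69986 Pa/s
1.69986 Pa/s ÷ 133.322 Pa/torr × 86400 s/day = 1101.6 torr/day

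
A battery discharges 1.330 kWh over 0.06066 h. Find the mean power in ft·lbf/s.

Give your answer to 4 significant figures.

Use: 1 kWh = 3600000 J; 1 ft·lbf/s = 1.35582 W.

1.617×10⁴ ft·lbf/s

1.330 kWh × 3600000 = 4.788×10⁶ J
0.06066 h × 3600 = 218.376 s
P = E / t = 4.788×10⁶ J / 218.376 s = 21925.5 W
21925.5 W ÷ (1.35582 W/ft·lbf/s) = 16171.4 ft·lbf/s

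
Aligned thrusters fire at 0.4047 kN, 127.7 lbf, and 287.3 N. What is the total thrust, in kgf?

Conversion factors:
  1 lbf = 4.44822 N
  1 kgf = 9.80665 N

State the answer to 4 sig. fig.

128.5 kgf

0.4047 kN × 1000 → 404.7 N
127.7 lbf × 4.44822 → 568.038 N
287.3 N (already N)
Combined: 404.7 + 568.038 + 287.3 = 1260.04 N
In kgf: 1260.04 / 9.80665 = 128.488 kgf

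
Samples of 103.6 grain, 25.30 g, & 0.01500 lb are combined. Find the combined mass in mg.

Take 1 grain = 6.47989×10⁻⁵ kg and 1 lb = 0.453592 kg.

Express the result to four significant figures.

3.882×10⁴ mg

103.6 grain × 6.47989×10⁻⁵ = 0.00671317 kg
25.30 g × 0.001 = 0.0253 kg
0.01500 lb × 0.453592 = 0.00680388 kg
Combined: 0.00671317 + 0.0253 + 0.00680388 = 0.038817 kg
In mg: 0.038817 / 10⁻⁶ = 38817 mg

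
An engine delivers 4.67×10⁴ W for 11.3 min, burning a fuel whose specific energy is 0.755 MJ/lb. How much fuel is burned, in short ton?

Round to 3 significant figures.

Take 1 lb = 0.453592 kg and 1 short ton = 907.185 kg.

0.0210 short ton

11.3 min → 678 s
E = P × t = 46700 × 678 = 3.16626×10⁷ J
0.755 MJ/lb → 1.66449×10⁶ J/kg
m = E / e_s = 3.16626×10⁷ / 1.66449×10⁶ = 19.0224 kg
In short ton: 19.0224 / 907.185 = 0.0209686 short ton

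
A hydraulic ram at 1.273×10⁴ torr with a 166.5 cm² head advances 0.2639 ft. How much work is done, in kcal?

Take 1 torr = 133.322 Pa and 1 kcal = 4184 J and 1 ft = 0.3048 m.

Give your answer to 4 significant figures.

0.5433 kcal

1.273×10⁴ torr → 1.69719×10⁶ Pa
166.5 cm² → 0.01665 m²
F = P × A = 1.69719×10⁶ × 0.01665 = 28258.2 N
0.2639 ft → 0.0804367 m
W = F × d = 28258.2 × 0.0804367 = 2273 J
In kcal: 2273 / 4184 = 0.54326 kcal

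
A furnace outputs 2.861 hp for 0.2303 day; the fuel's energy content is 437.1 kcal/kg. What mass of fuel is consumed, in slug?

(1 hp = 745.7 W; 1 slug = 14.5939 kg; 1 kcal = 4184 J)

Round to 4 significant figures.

2.861 hp → 2133.45 W
0.2303 day → 19897.9 s
E = P × t = 2133.45 × 19897.9 = 4.24512×10⁷ J
437.1 kcal/kg → 1.82883×10⁶ J/kg
m = E / e_s = 4.24512×10⁷ / 1.82883×10⁶ = 23.2122 kg
In slug: 23.2122 / 14.5939 = 1.59054 slug

1.591 slug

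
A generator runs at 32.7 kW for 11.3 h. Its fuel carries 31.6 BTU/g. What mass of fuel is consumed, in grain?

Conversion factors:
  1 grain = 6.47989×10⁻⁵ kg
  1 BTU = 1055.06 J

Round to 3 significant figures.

32.7 kW → 32700 W
11.3 h → 40680 s
E = P × t = 32700 × 40680 = 1.33024×10⁹ J
31.6 BTU/g → 3.33399×10⁷ J/kg
m = E / e_s = 1.33024×10⁹ / 3.33399×10⁷ = 39.8993 kg
In grain: 39.8993 / 6.47989×10⁻⁵ = 615740 grain

6.16×10⁵ grain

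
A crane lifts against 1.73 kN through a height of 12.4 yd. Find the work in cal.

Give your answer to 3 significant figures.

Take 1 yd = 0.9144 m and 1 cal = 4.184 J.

1.73 kN × 1000 → 1730 N
12.4 yd × 0.9144 → 11.3386 m
W = F × d = 1730 N × 11.3386 m = 19615.8 J
19615.8 J ÷ (4.184 J/cal) = 4688.29 cal

4690 cal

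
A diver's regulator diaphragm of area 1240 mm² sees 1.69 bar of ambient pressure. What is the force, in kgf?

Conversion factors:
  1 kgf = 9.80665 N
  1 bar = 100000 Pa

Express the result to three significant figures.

1.69 bar × 100000 = 169000 Pa
1240 mm² × 10⁻⁶ = 0.00124 m²
F = P × A = 169000 Pa × 0.00124 m² = 209.56 N
209.56 N ÷ (9.80665 N/kgf) = 21.3692 kgf

21.4 kgf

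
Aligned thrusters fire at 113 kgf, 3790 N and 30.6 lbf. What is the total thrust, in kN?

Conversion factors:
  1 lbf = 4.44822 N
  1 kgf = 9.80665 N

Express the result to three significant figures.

5.03 kN

113 kgf × 9.80665 = 1108.15 N
3790 N (already N)
30.6 lbf × 4.44822 = 136.116 N
Sum: 1108.15 + 3790 + 136.116 = 5034.27 N
In kN: 5034.27 / 1000 = 5.03427 kN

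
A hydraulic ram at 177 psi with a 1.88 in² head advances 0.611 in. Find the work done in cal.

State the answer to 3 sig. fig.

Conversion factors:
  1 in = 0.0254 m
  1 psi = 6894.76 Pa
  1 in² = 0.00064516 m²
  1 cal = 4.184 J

5.49 cal

177 psi → 1.22037×10⁶ Pa
1.88 in² → 0.0012129 m²
F = P × A = 1.22037×10⁶ × 0.0012129 = 1480.19 N
0.611 in → 0.0155194 m
W = F × d = 1480.19 × 0.0155194 = 22.9717 J
In cal: 22.9717 / 4.184 = 5.49037 cal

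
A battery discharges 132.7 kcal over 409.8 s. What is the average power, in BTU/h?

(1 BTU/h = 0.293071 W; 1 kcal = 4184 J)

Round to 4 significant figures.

4623 BTU/h

132.7 kcal × 4184 → 555217 J
P = E / t = 555217 J / 409.8 s = 1354.85 W
1354.85 W ÷ (0.293071 W/BTU/h) = 4622.94 BTU/h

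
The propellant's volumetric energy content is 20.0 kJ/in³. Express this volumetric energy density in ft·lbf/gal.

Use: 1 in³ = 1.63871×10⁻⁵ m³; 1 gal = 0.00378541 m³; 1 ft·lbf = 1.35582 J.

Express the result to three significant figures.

20.0 kJ/in³ × 1000 J/kJ ÷ 1.63871×10⁻⁵ m³/in³ = 1.22047×10⁹ J/m³
1.22047×10⁹ J/m³ ÷ 1.35582 J/ft·lbf × 0.00378541 m³/gal = 3.40752×10⁶ ft·lbf/gal

3.41×10⁶ ft·lbf/gal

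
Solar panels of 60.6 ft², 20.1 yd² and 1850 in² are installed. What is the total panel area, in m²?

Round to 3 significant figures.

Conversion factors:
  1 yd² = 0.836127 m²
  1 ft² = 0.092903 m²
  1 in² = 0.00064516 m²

60.6 ft² × 0.092903 → 5.62992 m²
20.1 yd² × 0.836127 → 16.8062 m²
1850 in² × 0.00064516 → 1.19355 m²
Combined: 5.62992 + 16.8062 + 1.19355 = 23.6297 m²

23.6 m²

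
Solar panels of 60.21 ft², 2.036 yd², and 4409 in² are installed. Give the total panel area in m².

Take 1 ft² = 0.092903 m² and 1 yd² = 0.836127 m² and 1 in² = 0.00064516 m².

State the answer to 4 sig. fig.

60.21 ft² × 0.092903 = 5.59369 m²
2.036 yd² × 0.836127 = 1.70235 m²
4409 in² × 0.00064516 = 2.84451 m²
Sum: 5.59369 + 1.70235 + 2.84451 = 10.1406 m²

10.14 m²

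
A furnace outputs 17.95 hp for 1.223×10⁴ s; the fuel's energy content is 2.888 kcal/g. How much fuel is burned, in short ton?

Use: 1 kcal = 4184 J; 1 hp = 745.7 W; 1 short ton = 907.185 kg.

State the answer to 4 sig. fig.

17.95 hp → 13385.3 W
E = P × t = 13385.3 × 12230 = 1.63702×10⁸ J
2.888 kcal/g → 1.20834×10⁷ J/kg
m = E / e_s = 1.63702×10⁸ / 1.20834×10⁷ = 13.5477 kg
In short ton: 13.5477 / 907.185 = 0.0149338 short ton

0.01493 short ton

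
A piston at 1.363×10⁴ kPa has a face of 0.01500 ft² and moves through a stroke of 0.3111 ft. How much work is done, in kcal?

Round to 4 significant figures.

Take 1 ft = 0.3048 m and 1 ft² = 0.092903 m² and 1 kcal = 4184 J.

1.363×10⁴ kPa → 1.363×10⁷ Pa
0.01500 ft² → 0.00139354 m²
F = P × A = 1.363×10⁷ × 0.00139354 = 18994 N
0.3111 ft → 0.0948233 m
W = F × d = 18994 × 0.0948233 = 1801.07 J
In kcal: 1801.07 / 4184 = 0.430466 kcal

0.4305 kcal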